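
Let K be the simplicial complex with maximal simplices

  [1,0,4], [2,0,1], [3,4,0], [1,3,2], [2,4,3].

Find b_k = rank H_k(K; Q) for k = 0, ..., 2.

b_0 = 1, b_1 = 1, b_2 = 0.

Fix the vertex order 0 < 1 < 2 < 3 < 4 and write every simplex with vertices in increasing order. Then dim K = 2 and the simplices of K are:

  0-simplices (5): [0], [1], [2], [3], [4]
  1-simplices (10): [0,1], [0,2], [0,3], [0,4], [1,2], [1,3], [1,4], [2,3], [2,4], [3,4]
  2-simplices (5): [0,1,2], [0,1,4], [0,3,4], [1,2,3], [2,3,4]

giving chain groups C_0 ≅ Z^5, C_1 ≅ Z^10, C_2 ≅ Z^5.

The boundary map ∂_1: C_1 → C_0 is given by ∂[p,q] = [q] − [p]. For instance
  ∂[1,3] = [3] − [1].
The resulting 5×10 matrix has rank 4, and its Smith normal form has invariant factors (1,1,1,1).

∂_2: C_2 → C_1 sends each 2-simplex [p,q,r] to [q,r] − [p,r] + [p,q]. For instance
  ∂[1,2,3] = [2,3] − [1,3] + [1,2],
  ∂[0,1,2] = [1,2] − [0,2] + [0,1].
The resulting 10×5 matrix has rank 5, and its Smith normal form has invariant factors (1,1,1,1,1).

From H_k ≅ ker(∂_k) / im(∂_{k+1}) we obtain:

  H_0: rank C_0 − rank ∂_1 = 5 − 4 = 1, and the invariant factors of ∂_1 are all 1, so H_0 ≅ Z.
  H_1: rank ker ∂_1 − rank ∂_2 = (10 − 4) − 5 = 1, and the invariant factors of ∂_2 are all 1, so H_1 ≅ Z.
  H_2: rank ker ∂_2 − rank ∂_3 = (5 − 5) − 0 = 0, and there is no ∂_3, so H_2 ≅ 0.

As a check, the Euler characteristic is 5 − 10 + 5 = 0, which agrees with 1 − 1 + 0 = 0.

Hence the Betti numbers are b_0 = 1, b_1 = 1, b_2 = 0.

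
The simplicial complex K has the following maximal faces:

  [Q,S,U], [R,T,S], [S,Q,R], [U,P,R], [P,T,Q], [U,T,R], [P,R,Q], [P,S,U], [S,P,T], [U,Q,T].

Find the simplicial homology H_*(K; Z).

Order the vertices as P < Q < R < S < T < U. Listing each simplex with vertices in this order, K has dimension 2 with simplices:

  0-simplices (6): P, Q, R, S, T, U
  1-simplices (15): PQ, PR, PS, PT, PU, QR, QS, QT, QU, RS, RT, RU, ST, SU, TU
  2-simplices (10): PQR, PQT, PRU, PST, PSU, QRS, QSU, QTU, RST, RTU

Hence C_0 ≅ Z^6, C_1 ≅ Z^15, C_2 ≅ Z^10.

∂_1: C_1 → C_0 maps an edge to its endpoints' difference, ∂[p,q] = q − p. For instance
  ∂PT = T − P.
The 6×15 boundary matrix has rank 5 and Smith normal form diag(1,1,1,1,1).

∂_2: C_2 → C_1 maps a triangle to the signed sum of its edges. For instance
  ∂QTU = TU − QU + QT,
  ∂PRU = RU − PU + PR.
The 15×10 boundary matrix has rank 10 and Smith normal form diag(1,1,1,1,1,1,1,1,1,2).

Reading off H_k = ker ∂_k / im ∂_{k+1}:

  H_0: rank C_0 − rank ∂_1 = 6 − 5 = 1, and the invariant factors of ∂_1 are all 1, so H_0 = Z.
  H_1: rank ker ∂_1 − rank ∂_2 = (15 − 5) − 10 = 0, and ∂_2 has invariant factor 2 > 1, so H_1 = Z/2Z.
  H_2: rank ker ∂_2 − rank ∂_3 = (10 − 10) − 0 = 0, and there is no ∂_3, so H_2 = 0.

As a check, the Euler characteristic is 6 − 15 + 10 = 1, which agrees with 1 − 0 + 0 = 1.

H_0 ≅ Z,  H_1 ≅ Z/2Z,  H_2 = 0.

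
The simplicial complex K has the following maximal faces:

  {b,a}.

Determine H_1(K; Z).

Order the vertices as a < b. Listing each simplex with vertices in this order, K has dimension 1 with simplices:

  0-simplices (2): a, b
  1-simplices (1): ab

giving chain groups C_0 ≅ Z^2, C_1 ≅ Z^1.

∂_1: C_1 → C_0 maps an edge to its endpoints' difference, ∂[p,q] = q − p. For instance
  ∂ab = b − a.
The 2×1 boundary matrix has rank 1 and Smith normal form diag(1).

Computing H_k = (kernel of ∂_k) / (image of ∂_{k+1}):

  H_1: rank ker ∂_1 − rank ∂_2 = (1 − 1) − 0 = 0, and there is no ∂_2, so H_1 ≅ 0.

H_1 ≅ 0.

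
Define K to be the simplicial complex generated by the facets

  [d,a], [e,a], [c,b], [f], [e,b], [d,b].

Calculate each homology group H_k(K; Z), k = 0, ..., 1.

Order the vertices as a < b < c < d < e < f. Listing each simplex with vertices in this order, K has dimension 1 with simplices:

  0-simplices (6): a, b, c, d, e, f
  1-simplices (5): ad, ae, bc, bd, be

giving chain groups C_0 ≅ Z^6, C_1 ≅ Z^5.

The boundary map ∂_1: C_1 → C_0 is given by ∂[p,q] = [q] − [p]. For instance
  ∂ad = d − a.
As a 6×5 matrix over Z this has rank 4, with invariant factors (1,1,1,1).

Now H_k = ker ∂_k / im ∂_{k+1}, so:

  H_0: rank C_0 − rank ∂_1 = 6 − 4 = 2, and the invariant factors of ∂_1 are all 1, so H_0 = Z^2.
  H_1: rank ker ∂_1 − rank ∂_2 = (5 − 4) − 0 = 1, and there is no ∂_2, so H_1 = Z.

As a check, the Euler characteristic is 6 − 5 = 1, which agrees with 2 − 1 = 1.

H_0 ≅ Z^2,  H_1 ≅ Z.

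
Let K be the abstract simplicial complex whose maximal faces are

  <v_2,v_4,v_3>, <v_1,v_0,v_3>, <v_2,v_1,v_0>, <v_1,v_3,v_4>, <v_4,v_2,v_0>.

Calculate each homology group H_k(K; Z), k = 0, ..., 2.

H_0 = Z,  H_1 = Z,  H_2 = 0.

Take the total order v_0 < v_1 < v_2 < v_3 < v_4 on the vertex set. Then K (dimension 2) consists of the simplices:

  0-simplices (5): [v_0], [v_1], [v_2], [v_3], [v_4]
  1-simplices (10): [v_0,v_1], [v_0,v_2], [v_0,v_3], [v_0,v_4], [v_1,v_2], [v_1,v_3], [v_1,v_4], [v_2,v_3], [v_2,v_4], [v_3,v_4]
  2-simplices (5): [v_0,v_1,v_2], [v_0,v_1,v_3], [v_0,v_2,v_4], [v_1,v_3,v_4], [v_2,v_3,v_4]

so the chain groups are C_0 ≅ Z^5, C_1 ≅ Z^10, C_2 ≅ Z^5.

The boundary map ∂_1: C_1 → C_0 is given by ∂[p,q] = [q] − [p].
As a 5×10 matrix over Z this has rank 4, with invariant factors (1,1,1,1).

Boundary ∂_2: C_2 → C_1 maps a triangle to the signed sum of its edges. For instance
  ∂[v_0,v_2,v_4] = [v_2,v_4] − [v_0,v_4] + [v_0,v_2],
  ∂[v_1,v_3,v_4] = [v_3,v_4] − [v_1,v_4] + [v_1,v_3].
As a 10×5 matrix over Z this has rank 5, with invariant factors (1,1,1,1,1).

From H_k ≅ ker(∂_k) / im(∂_{k+1}) we obtain:

  H_0: rank C_0 − rank ∂_1 = 5 − 4 = 1, and the invariant factors of ∂_1 are all 1, so H_0 ≅ Z.
  H_1: rank ker ∂_1 − rank ∂_2 = (10 − 4) − 5 = 1, and the invariant factors of ∂_2 are all 1, so H_1 ≅ Z.
  H_2: rank ker ∂_2 − rank ∂_3 = (5 − 5) − 0 = 0, and there is no ∂_3, so H_2 ≅ 0.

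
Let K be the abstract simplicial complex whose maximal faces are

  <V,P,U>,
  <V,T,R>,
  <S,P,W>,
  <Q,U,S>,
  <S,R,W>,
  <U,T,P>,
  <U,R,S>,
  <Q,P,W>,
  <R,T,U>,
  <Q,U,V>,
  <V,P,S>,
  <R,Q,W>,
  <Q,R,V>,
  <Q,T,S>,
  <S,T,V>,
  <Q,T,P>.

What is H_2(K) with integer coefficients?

H_2 ≅ Z.

K has 8 vertices, 24 edges, 16 triangles.
rank ∂_2 = 15, rank ∂_3 = 0 ⇒ b_2 = 16 − 15 − 0 = 1. So H_2 = Z.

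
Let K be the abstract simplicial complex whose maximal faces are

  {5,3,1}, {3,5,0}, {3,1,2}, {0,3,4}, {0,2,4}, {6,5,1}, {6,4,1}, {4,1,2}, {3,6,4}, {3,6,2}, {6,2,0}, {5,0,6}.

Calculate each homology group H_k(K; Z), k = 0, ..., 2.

Order the vertices as 0 < 1 < 2 < 3 < 4 < 5 < 6. Listing each simplex with vertices in this order, K has dimension 2 with simplices:

  0-simplices (7): [0], [1], [2], [3], [4], [5], [6]
  1-simplices (18): [0,2], [0,3], [0,4], [0,5], [0,6], [1,2], [1,3], [1,4], [1,5], [1,6], [2,3], [2,4], [2,6], [3,4], [3,5], [3,6], [4,6], [5,6]
  2-simplices (12): [0,2,4], [0,2,6], [0,3,4], [0,3,5], [0,5,6], [1,2,3], [1,2,4], [1,3,5], [1,4,6], [1,5,6], [2,3,6], [3,4,6]

giving chain groups C_0 ≅ Z^7, C_1 ≅ Z^18, C_2 ≅ Z^12.

∂_1: C_1 → C_0 maps an edge to its endpoints' difference, ∂[p,q] = q − p. For instance
  ∂[0,6] = [6] − [0].
The 7×18 boundary matrix has rank 6 and Smith normal form diag(1,1,1,1,1,1).

Boundary ∂_2: C_2 → C_1 sends each 2-simplex [p,q,r] to [q,r] − [p,r] + [p,q]. For instance
  ∂[2,3,6] = [3,6] − [2,6] + [2,3],
  ∂[0,3,5] = [3,5] − [0,5] + [0,3].
This gives a 18×12 integer matrix of rank 12; reducing to Smith normal form yields diagonal entries (1,1,1,1,1,1,1,1,1,1,1,2).

Now H_k = ker ∂_k / im ∂_{k+1}, so:

  H_0: rank C_0 − rank ∂_1 = 7 − 6 = 1, and the invariant factors of ∂_1 are all 1, so H_0 ≅ Z.
  H_1: rank ker ∂_1 − rank ∂_2 = (18 − 6) − 12 = 0, and ∂_2 has invariant factor 2 > 1, so H_1 ≅ Z/2.
  H_2: rank ker ∂_2 − rank ∂_3 = (12 − 12) − 0 = 0, and there is no ∂_3, so H_2 ≅ 0.

H_0 ≅ Z,  H_1 ≅ Z/2,  H_2 = 0.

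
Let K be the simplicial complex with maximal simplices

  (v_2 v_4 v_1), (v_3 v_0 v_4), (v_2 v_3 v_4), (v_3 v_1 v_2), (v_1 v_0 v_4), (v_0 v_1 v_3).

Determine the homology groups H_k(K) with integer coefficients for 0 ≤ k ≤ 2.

Fix the vertex order v_0 < v_1 < v_2 < v_3 < v_4 and write every simplex with vertices in increasing order. Then dim K = 2 and the simplices of K are:

  0-simplices (5): [v_0], [v_1], [v_2], [v_3], [v_4]
  1-simplices (9): [v_0,v_1], [v_0,v_3], [v_0,v_4], [v_1,v_2], [v_1,v_3], [v_1,v_4], [v_2,v_3], [v_2,v_4], [v_3,v_4]
  2-simplices (6): [v_0,v_1,v_3], [v_0,v_1,v_4], [v_0,v_3,v_4], [v_1,v_2,v_3], [v_1,v_2,v_4], [v_2,v_3,v_4]

so the chain groups are C_0 ≅ Z^5, C_1 ≅ Z^9, C_2 ≅ Z^6.

∂_1: C_1 → C_0 is given by ∂[p,q] = [q] − [p].
The 5×9 boundary matrix has rank 4 and Smith normal form diag(1,1,1,1).

Boundary ∂_2: C_2 → C_1 acts by ∂[p,q,r] = [q,r] − [p,r] + [p,q]. For instance
  ∂[v_0,v_3,v_4] = [v_3,v_4] − [v_0,v_4] + [v_0,v_3],
  ∂[v_1,v_2,v_3] = [v_2,v_3] − [v_1,v_3] + [v_1,v_2].
As a 9×6 matrix over Z this has rank 5, with invariant factors (1,1,1,1,1).

Reading off H_k = ker ∂_k / im ∂_{k+1}:

  H_0: rank C_0 − rank ∂_1 = 5 − 4 = 1, and the invariant factors of ∂_1 are all 1, so H_0 ≅ Z.
  H_1: rank ker ∂_1 − rank ∂_2 = (9 − 4) − 5 = 0, and the invariant factors of ∂_2 are all 1, so H_1 ≅ 0.
  H_2: rank ker ∂_2 − rank ∂_3 = (6 − 5) − 0 = 1, and there is no ∂_3, so H_2 ≅ Z.

(K is a triangulation of the 2-sphere S^2.)

H_0 ≅ Z,  H_1 = 0,  H_2 ≅ Z.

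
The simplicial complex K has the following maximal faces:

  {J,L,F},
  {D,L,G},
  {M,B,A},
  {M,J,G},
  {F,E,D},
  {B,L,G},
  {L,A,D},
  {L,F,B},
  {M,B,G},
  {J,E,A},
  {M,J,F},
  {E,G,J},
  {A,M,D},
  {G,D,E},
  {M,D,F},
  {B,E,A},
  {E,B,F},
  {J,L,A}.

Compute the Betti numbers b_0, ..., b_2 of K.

Order the vertices as A < B < D < E < F < G < J < L < M. Listing each simplex with vertices in this order, K has dimension 2 with simplices:

  0-simplices (9): A, B, D, E, F, G, J, L, M
  1-simplices (27): AB, AD, AE, AJ, AL, AM, BE, BF, BG, BL, BM, DE, DF, DG, DL, DM, EF, EG, EJ, FJ, FL, FM, GJ, GL, GM, JL, JM
  2-simplices (18): ABE, ABM, ADL, ADM, AEJ, AJL, BEF, BFL, BGL, BGM, DEF, DEG, DFM, DGL, EGJ, FJL, FJM, GJM

so the chain groups are C_0 ≅ Z^9, C_1 ≅ Z^27, C_2 ≅ Z^18.

Boundary ∂_1: C_1 → C_0 is given by ∂[p,q] = [q] − [p]. For instance
  ∂EF = F − E.
The resulting 9×27 matrix has rank 8, and its Smith normal form has invariant factors (1,1,1,1,1,1,1,1).

The boundary map ∂_2: C_2 → C_1 sends each 2-simplex [p,q,r] to [q,r] − [p,r] + [p,q]. For instance
  ∂DEG = EG − DG + DE,
  ∂GJM = JM − GM + GJ.
The 27×18 boundary matrix has rank 17 and Smith normal form diag(1,1,1,1,1,1,1,1,1,1,1,1,1,1,1,1,1).

From H_k ≅ ker(∂_k) / im(∂_{k+1}) we obtain:

  H_0: rank C_0 − rank ∂_1 = 9 − 8 = 1, and the invariant factors of ∂_1 are all 1, so H_0 = Z.
  H_1: rank ker ∂_1 − rank ∂_2 = (27 − 8) − 17 = 2, and the invariant factors of ∂_2 are all 1, so H_1 = Z^2.
  H_2: rank ker ∂_2 − rank ∂_3 = (18 − 17) − 0 = 1, and there is no ∂_3, so H_2 = Z.

(K is a triangulation of the torus T^2.)

Hence the Betti numbers are b_0 = 1, b_1 = 2, b_2 = 1.

b_0 = 1, b_1 = 2, b_2 = 1.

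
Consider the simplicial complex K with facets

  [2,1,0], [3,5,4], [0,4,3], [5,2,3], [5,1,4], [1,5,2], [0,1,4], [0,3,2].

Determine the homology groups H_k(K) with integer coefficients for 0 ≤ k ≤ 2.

Order the vertices as 0 < 1 < 2 < 3 < 4 < 5. Listing each simplex with vertices in this order, K has dimension 2 with simplices:

  0-simplices (6): [0], [1], [2], [3], [4], [5]
  1-simplices (12): [0,1], [0,2], [0,3], [0,4], [1,2], [1,4], [1,5], [2,3], [2,5], [3,4], [3,5], [4,5]
  2-simplices (8): [0,1,2], [0,1,4], [0,2,3], [0,3,4], [1,2,5], [1,4,5], [2,3,5], [3,4,5]

giving chain groups C_0 ≅ Z^6, C_1 ≅ Z^12, C_2 ≅ Z^8.

Boundary ∂_1: C_1 → C_0 sends each edge [p,q] (with p < q) to q − p. For instance
  ∂[3,4] = [4] − [3].
The 6×12 boundary matrix has rank 5 and Smith normal form diag(1,1,1,1,1).

Boundary ∂_2: C_2 → C_1 sends each 2-simplex [p,q,r] to [q,r] − [p,r] + [p,q]. For instance
  ∂[1,4,5] = [4,5] − [1,5] + [1,4],
  ∂[1,2,5] = [2,5] − [1,5] + [1,2].
The 12×8 boundary matrix has rank 7 and Smith normal form diag(1,1,1,1,1,1,1).

Reading off H_k = ker ∂_k / im ∂_{k+1}:

  H_0: rank C_0 − rank ∂_1 = 6 − 5 = 1, and the invariant factors of ∂_1 are all 1, so H_0 ≅ Z.
  H_1: rank ker ∂_1 − rank ∂_2 = (12 − 5) − 7 = 0, and the invariant factors of ∂_2 are all 1, so H_1 ≅ 0.
  H_2: rank ker ∂_2 − rank ∂_3 = (8 − 7) − 0 = 1, and there is no ∂_3, so H_2 ≅ Z.

H_0 ≅ Z,  H_1 = 0,  H_2 ≅ Z.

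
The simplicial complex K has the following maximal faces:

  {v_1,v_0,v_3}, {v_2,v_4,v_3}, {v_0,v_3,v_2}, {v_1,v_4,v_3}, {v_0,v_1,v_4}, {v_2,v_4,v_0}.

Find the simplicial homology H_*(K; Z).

Take the total order v_0 < v_1 < v_2 < v_3 < v_4 on the vertex set. Then K (dimension 2) consists of the simplices:

  0-simplices (5): [v_0], [v_1], [v_2], [v_3], [v_4]
  1-simplices (9): [v_0,v_1], [v_0,v_2], [v_0,v_3], [v_0,v_4], [v_1,v_3], [v_1,v_4], [v_2,v_3], [v_2,v_4], [v_3,v_4]
  2-simplices (6): [v_0,v_1,v_3], [v_0,v_1,v_4], [v_0,v_2,v_3], [v_0,v_2,v_4], [v_1,v_3,v_4], [v_2,v_3,v_4]

Hence C_0 ≅ Z^5, C_1 ≅ Z^9, C_2 ≅ Z^6.

∂_1: C_1 → C_0 maps an edge to its endpoints' difference, ∂[p,q] = q − p. For instance
  ∂[v_2,v_4] = [v_4] − [v_2].
This gives a 5×9 integer matrix of rank 4; reducing to Smith normal form yields diagonal entries (1,1,1,1).

The boundary map ∂_2: C_2 → C_1 acts by ∂[p,q,r] = [q,r] − [p,r] + [p,q]. For instance
  ∂[v_0,v_1,v_3] = [v_1,v_3] − [v_0,v_3] + [v_0,v_1],
  ∂[v_1,v_3,v_4] = [v_3,v_4] − [v_1,v_4] + [v_1,v_3].
The 9×6 boundary matrix has rank 5 and Smith normal form diag(1,1,1,1,1).

Computing H_k = (kernel of ∂_k) / (image of ∂_{k+1}):

  H_0: rank C_0 − rank ∂_1 = 5 − 4 = 1, and the invariant factors of ∂_1 are all 1, so H_0 ≅ Z.
  H_1: rank ker ∂_1 − rank ∂_2 = (9 − 4) − 5 = 0, and the invariant factors of ∂_2 are all 1, so H_1 ≅ 0.
  H_2: rank ker ∂_2 − rank ∂_3 = (6 − 5) − 0 = 1, and there is no ∂_3, so H_2 ≅ Z.

As a check, the Euler characteristic is 5 − 9 + 6 = 2, which agrees with 1 − 0 + 1 = 2.

H_0 = Z,  H_1 = 0,  H_2 = Z.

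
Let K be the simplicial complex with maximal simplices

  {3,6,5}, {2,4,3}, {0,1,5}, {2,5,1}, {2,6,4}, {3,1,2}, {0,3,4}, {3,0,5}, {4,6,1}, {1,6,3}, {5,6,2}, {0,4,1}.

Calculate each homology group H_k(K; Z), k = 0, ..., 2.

We work with the vertex ordering 0 < 1 < 2 < 3 < 4 < 5 < 6. The simplices of K, each written with vertices in increasing order, are:

  0-simplices (7): [0], [1], [2], [3], [4], [5], [6]
  1-simplices (18): [0,1], [0,3], [0,4], [0,5], [1,2], [1,3], [1,4], [1,5], [1,6], [2,3], [2,4], [2,5], [2,6], [3,4], [3,5], [3,6], [4,6], [5,6]
  2-simplices (12): [0,1,4], [0,1,5], [0,3,4], [0,3,5], [1,2,3], [1,2,5], [1,3,6], [1,4,6], [2,3,4], [2,4,6], [2,5,6], [3,5,6]

Hence C_0 ≅ Z^7, C_1 ≅ Z^18, C_2 ≅ Z^12.

The boundary map ∂_1: C_1 → C_0 sends each edge [p,q] (with p < q) to q − p. For instance
  ∂[2,5] = [5] − [2].
The resulting 7×18 matrix has rank 6, and its Smith normal form has invariant factors (1,1,1,1,1,1).

Boundary ∂_2: C_2 → C_1 acts by ∂[p,q,r] = [q,r] − [p,r] + [p,q]. For instance
  ∂[1,3,6] = [3,6] − [1,6] + [1,3],
  ∂[1,2,3] = [2,3] − [1,3] + [1,2].
This gives a 18×12 integer matrix of rank 12; reducing to Smith normal form yields diagonal entries (1,1,1,1,1,1,1,1,1,1,1,2).

Computing H_k = (kernel of ∂_k) / (image of ∂_{k+1}):

  H_0: rank C_0 − rank ∂_1 = 7 − 6 = 1, and the invariant factors of ∂_1 are all 1, so H_0 = Z.
  H_1: rank ker ∂_1 − rank ∂_2 = (18 − 6) − 12 = 0, and ∂_2 has invariant factor 2 > 1, so H_1 = Z_2.
  H_2: rank ker ∂_2 − rank ∂_3 = (12 − 12) − 0 = 0, and there is no ∂_3, so H_2 = 0.

H_0 ≅ Z,  H_1 ≅ Z_2,  H_2 = 0.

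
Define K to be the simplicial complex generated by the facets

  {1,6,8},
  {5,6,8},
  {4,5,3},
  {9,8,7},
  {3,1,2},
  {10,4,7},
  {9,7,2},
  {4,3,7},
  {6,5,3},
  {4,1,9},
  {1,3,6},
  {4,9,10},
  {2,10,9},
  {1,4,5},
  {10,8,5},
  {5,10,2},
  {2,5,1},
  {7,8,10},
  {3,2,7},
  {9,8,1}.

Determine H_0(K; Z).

Order the vertices as 1 < 2 < 3 < 4 < 5 < 6 < 7 < 8 < 9 < 10. Listing each simplex with vertices in this order, K has dimension 2 with simplices:

  0-simplices (10): [1], [2], [3], [4], [5], [6], [7], [8], [9], [10]
  1-simplices (30): (30 of them)
  2-simplices (20): (20 of them)

Hence C_0 ≅ Z^10, C_1 ≅ Z^30, C_2 ≅ Z^20.

The boundary map ∂_1: C_1 → C_0 maps an edge to its endpoints' difference, ∂[p,q] = q − p.
The 10×30 boundary matrix has rank 9 and Smith normal form diag(1,1,1,1,1,1,1,1,1).

The boundary map ∂_2: C_2 → C_1 sends each 2-simplex [p,q,r] to [q,r] − [p,r] + [p,q]. For instance
  ∂[5,8,10] = [8,10] − [5,10] + [5,8],
  ∂[7,8,9] = [8,9] − [7,9] + [7,8].
The 30×20 boundary matrix has rank 20 and Smith normal form diag(1,1,1,1,1,1,1,1,1,1,1,1,1,1,1,1,1,1,1,2).

Reading off H_k = ker ∂_k / im ∂_{k+1}:

  H_0: rank C_0 − rank ∂_1 = 10 − 9 = 1, and the invariant factors of ∂_1 are all 1, so H_0 ≅ Z.

H_0 = Z.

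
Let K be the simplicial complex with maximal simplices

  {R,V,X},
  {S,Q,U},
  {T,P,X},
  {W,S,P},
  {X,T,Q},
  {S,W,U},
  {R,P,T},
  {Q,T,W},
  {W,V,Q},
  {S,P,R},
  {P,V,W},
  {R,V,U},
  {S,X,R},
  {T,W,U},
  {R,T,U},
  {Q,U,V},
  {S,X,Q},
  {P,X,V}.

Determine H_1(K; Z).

H_1 ≅ Z ⊕ Z/2.

Order the vertices as P < Q < R < S < T < U < V < W < X. Listing each simplex with vertices in this order, K has dimension 2 with simplices:

  0-simplices (9): P, Q, R, S, T, U, V, W, X
  1-simplices (27): PR, PS, PT, PV, PW, PX, QS, QT, QU, QV, QW, QX, RS, RT, RU, RV, RX, SU, SW, SX, TU, TW, TX, UV, UW, VW, VX
  2-simplices (18): PRS, PRT, PSW, PTX, PVW, PVX, QSU, QSX, QTW, QTX, QUV, QVW, RSX, RTU, RUV, RVX, SUW, TUW

Hence C_0 ≅ Z^9, C_1 ≅ Z^27, C_2 ≅ Z^18.

The boundary map ∂_1: C_1 → C_0 sends each edge [p,q] (with p < q) to q − p.
The 9×27 boundary matrix has rank 8 and Smith normal form diag(1,1,1,1,1,1,1,1).

The boundary map ∂_2: C_2 → C_1 acts by ∂[p,q,r] = [q,r] − [p,r] + [p,q]. For instance
  ∂QSU = SU − QU + QS,
  ∂RVX = VX − RX + RV.
As a 27×18 matrix over Z this has rank 18, with invariant factors (1,1,1,1,1,1,1,1,1,1,1,1,1,1,1,1,1,2).

Now H_k = ker ∂_k / im ∂_{k+1}, so:

  H_1: rank ker ∂_1 − rank ∂_2 = (27 − 8) − 18 = 1, and ∂_2 has invariant factor 2 > 1, so H_1 = Z ⊕ Z/2.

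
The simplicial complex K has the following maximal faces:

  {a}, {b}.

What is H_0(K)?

Take the total order a < b on the vertex set. Then K (dimension 0) consists of the simplices:

  0-simplices (2): a, b

giving chain groups C_0 ≅ Z^2.

Reading off H_k = ker ∂_k / im ∂_{k+1}:

  H_0: rank C_0 − rank ∂_1 = 2 − 0 = 2, and there is no ∂_1, so H_0 = Z^2.

H_0 = Z^2.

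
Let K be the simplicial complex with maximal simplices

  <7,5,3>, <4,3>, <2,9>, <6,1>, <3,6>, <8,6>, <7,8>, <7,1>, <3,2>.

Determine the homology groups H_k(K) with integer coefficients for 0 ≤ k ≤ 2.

Order the vertices as 1 < 2 < 3 < 4 < 5 < 6 < 7 < 8 < 9. Listing each simplex with vertices in this order, K has dimension 2 with simplices:

  0-simplices (9): [1], [2], [3], [4], [5], [6], [7], [8], [9]
  1-simplices (11): [1,6], [1,7], [2,3], [2,9], [3,4], [3,5], [3,6], [3,7], [5,7], [6,8], [7,8]
  2-simplices (1): [3,5,7]

so the chain groups are C_0 ≅ Z^9, C_1 ≅ Z^11, C_2 ≅ Z^1.

Boundary ∂_1: C_1 → C_0 maps an edge to its endpoints' difference, ∂[p,q] = q − p. For instance
  ∂[5,7] = [7] − [5].
The 9×11 boundary matrix has rank 8 and Smith normal form diag(1,1,1,1,1,1,1,1).

Boundary ∂_2: C_2 → C_1 acts by ∂[p,q,r] = [q,r] − [p,r] + [p,q]. For instance
  ∂[3,5,7] = [5,7] − [3,7] + [3,5].
This gives a 11×1 integer matrix of rank 1; reducing to Smith normal form yields diagonal entries (1).

Reading off H_k = ker ∂_k / im ∂_{k+1}:

  H_0: rank C_0 − rank ∂_1 = 9 − 8 = 1, and the invariant factors of ∂_1 are all 1, so H_0 ≅ Z.
  H_1: rank ker ∂_1 − rank ∂_2 = (11 − 8) − 1 = 2, and the invariant factors of ∂_2 are all 1, so H_1 ≅ Z^2.
  H_2: rank ker ∂_2 − rank ∂_3 = (1 − 1) − 0 = 0, and there is no ∂_3, so H_2 ≅ 0.

As a check, the Euler characteristic is 9 − 11 + 1 = -1, which agrees with 1 − 2 + 0 = -1.

H_0 ≅ Z,  H_1 ≅ Z^2,  H_2 = 0.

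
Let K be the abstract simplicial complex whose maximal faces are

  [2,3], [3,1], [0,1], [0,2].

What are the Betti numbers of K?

K has 4 vertices, 4 edges.
rank ∂_0 = 0, rank ∂_1 = 3 ⇒ b_0 = 4 − 0 − 3 = 1; all invariant factors of ∂_1 are 1 so no torsion. So H_0 ≅ Z.
rank ∂_1 = 3, rank ∂_2 = 0 ⇒ b_1 = 4 − 3 − 0 = 1. So H_1 ≅ Z.

b_0 = 1, b_1 = 1.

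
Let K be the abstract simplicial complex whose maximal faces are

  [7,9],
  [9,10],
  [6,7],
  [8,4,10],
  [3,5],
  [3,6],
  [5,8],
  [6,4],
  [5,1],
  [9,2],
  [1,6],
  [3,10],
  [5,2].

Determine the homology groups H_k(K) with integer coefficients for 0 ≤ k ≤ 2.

Fix the vertex order 1 < 2 < 3 < 4 < 5 < 6 < 7 < 8 < 9 < 10 and write every simplex with vertices in increasing order. Then dim K = 2 and the simplices of K are:

  0-simplices (10): [1], [2], [3], [4], [5], [6], [7], [8], [9], [10]
  1-simplices (15): [1,5], [1,6], [2,5], [2,9], [3,5], [3,6], [3,10], [4,6], [4,8], [4,10], [5,8], [6,7], [7,9], [8,10], [9,10]
  2-simplices (1): [4,8,10]

giving chain groups C_0 ≅ Z^10, C_1 ≅ Z^15, C_2 ≅ Z^1.

Boundary ∂_1: C_1 → C_0 maps an edge to its endpoints' difference, ∂[p,q] = q − p. For instance
  ∂[4,8] = [8] − [4].
This gives a 10×15 integer matrix of rank 9; reducing to Smith normal form yields diagonal entries (1,1,1,1,1,1,1,1,1).

Boundary ∂_2: C_2 → C_1 acts by ∂[p,q,r] = [q,r] − [p,r] + [p,q]. For instance
  ∂[4,8,10] = [8,10] − [4,10] + [4,8].
The 15×1 boundary matrix has rank 1 and Smith normal form diag(1).

Now H_k = ker ∂_k / im ∂_{k+1}, so:

  H_0: rank C_0 − rank ∂_1 = 10 − 9 = 1, and the invariant factors of ∂_1 are all 1, so H_0 = Z.
  H_1: rank ker ∂_1 − rank ∂_2 = (15 − 9) − 1 = 5, and the invariant factors of ∂_2 are all 1, so H_1 = Z^5.
  H_2: rank ker ∂_2 − rank ∂_3 = (1 − 1) − 0 = 0, and there is no ∂_3, so H_2 = 0.

H_0 ≅ Z,  H_1 ≅ Z^5,  H_2 = 0.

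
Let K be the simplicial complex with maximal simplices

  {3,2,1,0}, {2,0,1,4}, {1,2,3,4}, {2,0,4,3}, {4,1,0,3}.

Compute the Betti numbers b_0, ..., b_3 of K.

Fix the vertex order 0 < 1 < 2 < 3 < 4 and write every simplex with vertices in increasing order. Then dim K = 3 and the simplices of K are:

  0-simplices (5): [0], [1], [2], [3], [4]
  1-simplices (10): [0,1], [0,2], [0,3], [0,4], [1,2], [1,3], [1,4], [2,3], [2,4], [3,4]
  2-simplices (10): [0,1,2], [0,1,3], [0,1,4], [0,2,3], [0,2,4], [0,3,4], [1,2,3], [1,2,4], [1,3,4], [2,3,4]
  3-simplices (5): [0,1,2,3], [0,1,2,4], [0,1,3,4], [0,2,3,4], [1,2,3,4]

Hence C_0 ≅ Z^5, C_1 ≅ Z^10, C_2 ≅ Z^10, C_3 ≅ Z^5.

Boundary ∂_1: C_1 → C_0 sends each edge [p,q] (with p < q) to q − p. For instance
  ∂[1,3] = [3] − [1].
The 5×10 boundary matrix has rank 4 and Smith normal form diag(1,1,1,1).

Boundary ∂_2: C_2 → C_1 acts by ∂[p,q,r] = [q,r] − [p,r] + [p,q]. For instance
  ∂[0,1,2] = [1,2] − [0,2] + [0,1],
  ∂[1,2,3] = [2,3] − [1,3] + [1,2].
The resulting 10×10 matrix has rank 6, and its Smith normal form has invariant factors (1,1,1,1,1,1).

The boundary map ∂_3: C_3 → C_2 sends each 3-simplex σ to the alternating sum Σ_i (−1)^i (σ with its i-th vertex removed). For instance
  ∂[0,1,2,4] = [1,2,4] − [0,2,4] + [0,1,4] − [0,1,2],
  ∂[0,2,3,4] = [2,3,4] − [0,3,4] + [0,2,4] − [0,2,3].
The resulting 10×5 matrix has rank 4, and its Smith normal form has invariant factors (1,1,1,1).

Now H_k = ker ∂_k / im ∂_{k+1}, so:

  H_0: rank C_0 − rank ∂_1 = 5 − 4 = 1, and the invariant factors of ∂_1 are all 1, so H_0 ≅ Z.
  H_1: rank ker ∂_1 − rank ∂_2 = (10 − 4) − 6 = 0, and the invariant factors of ∂_2 are all 1, so H_1 ≅ 0.
  H_2: rank ker ∂_2 − rank ∂_3 = (10 − 6) − 4 = 0, and the invariant factors of ∂_3 are all 1, so H_2 ≅ 0.
  H_3: rank ker ∂_3 − rank ∂_4 = (5 − 4) − 0 = 1, and there is no ∂_4, so H_3 ≅ Z.

Hence the Betti numbers are b_0 = 1, b_1 = 0, b_2 = 0, b_3 = 1.

b_0 = 1, b_1 = 0, b_2 = 0, b_3 = 1.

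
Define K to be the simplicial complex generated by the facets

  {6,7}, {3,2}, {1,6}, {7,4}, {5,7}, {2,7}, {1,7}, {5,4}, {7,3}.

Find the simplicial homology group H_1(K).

Order the vertices as 1 < 2 < 3 < 4 < 5 < 6 < 7. Listing each simplex with vertices in this order, K has dimension 1 with simplices:

  0-simplices (7): [1], [2], [3], [4], [5], [6], [7]
  1-simplices (9): [1,6], [1,7], [2,3], [2,7], [3,7], [4,5], [4,7], [5,7], [6,7]

giving chain groups C_0 ≅ Z^7, C_1 ≅ Z^9.

Boundary ∂_1: C_1 → C_0 sends each edge [p,q] (with p < q) to q − p. For instance
  ∂[4,5] = [5] − [4].
This gives a 7×9 integer matrix of rank 6; reducing to Smith normal form yields diagonal entries (1,1,1,1,1,1).

From H_k ≅ ker(∂_k) / im(∂_{k+1}) we obtain:

  H_1: rank ker ∂_1 − rank ∂_2 = (9 − 6) − 0 = 3, and there is no ∂_2, so H_1 ≅ Z^3.

H_1 ≅ Z^3.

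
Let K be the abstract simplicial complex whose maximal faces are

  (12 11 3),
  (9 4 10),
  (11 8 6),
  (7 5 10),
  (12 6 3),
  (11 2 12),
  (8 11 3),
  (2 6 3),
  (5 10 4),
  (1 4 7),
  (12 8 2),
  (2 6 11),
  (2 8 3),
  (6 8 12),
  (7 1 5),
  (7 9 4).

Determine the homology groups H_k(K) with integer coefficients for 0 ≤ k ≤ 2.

Take the total order 1 < 2 < 3 < 4 < 5 < 6 < 7 < 8 < 9 < 10 < 11 < 12 on the vertex set. Then K (dimension 2) consists of the simplices:

  0-simplices (12): [1], [2], [3], [4], [5], [6], [7], [8], [9], [10], [11], [12]
  1-simplices (27): (27 of them)
  2-simplices (16): [1,4,7], [1,5,7], [2,3,6], [2,3,8], [2,6,11], [2,8,12], [2,11,12], [3,6,12], [3,8,11], [3,11,12], [4,5,10], [4,7,9], [4,9,10], [5,7,10], [6,8,11], [6,8,12]

Hence C_0 ≅ Z^12, C_1 ≅ Z^27, C_2 ≅ Z^16.

Boundary ∂_1: C_1 → C_0 maps an edge to its endpoints' difference, ∂[p,q] = q − p. For instance
  ∂[7,10] = [10] − [7].
As a 12×27 matrix over Z this has rank 10, with invariant factors (1,1,1,1,1,1,1,1,1,1).

Boundary ∂_2: C_2 → C_1 acts by ∂[p,q,r] = [q,r] − [p,r] + [p,q]. For instance
  ∂[4,7,9] = [7,9] − [4,9] + [4,7],
  ∂[3,11,12] = [11,12] − [3,12] + [3,11].
The resulting 27×16 matrix has rank 16, and its Smith normal form has invariant factors (1,1,1,1,1,1,1,1,1,1,1,1,1,1,1,2).

Reading off H_k = ker ∂_k / im ∂_{k+1}:

  H_0: rank C_0 − rank ∂_1 = 12 − 10 = 2, and the invariant factors of ∂_1 are all 1, so H_0 = Z^2.
  H_1: rank ker ∂_1 − rank ∂_2 = (27 − 10) − 16 = 1, and ∂_2 has invariant factor 2 > 1, so H_1 = Z ⊕ Z/2Z.
  H_2: rank ker ∂_2 − rank ∂_3 = (16 − 16) − 0 = 0, and there is no ∂_3, so H_2 = 0.

As a check, the Euler characteristic is 12 − 27 + 16 = 1, which agrees with 2 − 1 + 0 = 1.
(K is a triangulation of the disjoint union of the cylinder S^1 x I and the real projective plane RP^2.)

H_0 ≅ Z^2,  H_1 ≅ Z ⊕ Z/2Z,  H_2 = 0.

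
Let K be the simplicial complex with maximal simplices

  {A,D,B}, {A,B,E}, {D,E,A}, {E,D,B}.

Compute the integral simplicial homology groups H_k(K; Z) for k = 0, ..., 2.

H_0 = Z,  H_1 = 0,  H_2 = Z.

K has 4 vertices, 6 edges, 4 triangles.
rank ∂_0 = 0, rank ∂_1 = 3 ⇒ b_0 = 4 − 0 − 3 = 1; all invariant factors of ∂_1 are 1 so no torsion. So H_0 = Z.
rank ∂_1 = 3, rank ∂_2 = 3 ⇒ b_1 = 6 − 3 − 3 = 0; all invariant factors of ∂_2 are 1 so no torsion. So H_1 = 0.
rank ∂_2 = 3, rank ∂_3 = 0 ⇒ b_2 = 4 − 3 − 0 = 1. So H_2 = Z.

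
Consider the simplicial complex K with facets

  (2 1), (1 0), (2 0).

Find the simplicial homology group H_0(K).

H_0 ≅ Z.

We work with the vertex ordering 0 < 1 < 2. The simplices of K, each written with vertices in increasing order, are:

  0-simplices (3): [0], [1], [2]
  1-simplices (3): [0,1], [0,2], [1,2]

Hence C_0 ≅ Z^3, C_1 ≅ Z^3.

The boundary map ∂_1: C_1 → C_0 maps an edge to its endpoints' difference, ∂[p,q] = q − p. For instance
  ∂[0,1] = [1] − [0].
This gives a 3×3 integer matrix of rank 2; reducing to Smith normal form yields diagonal entries (1,1).

From H_k ≅ ker(∂_k) / im(∂_{k+1}) we obtain:

  H_0: rank C_0 − rank ∂_1 = 3 − 2 = 1, and the invariant factors of ∂_1 are all 1, so H_0 = Z.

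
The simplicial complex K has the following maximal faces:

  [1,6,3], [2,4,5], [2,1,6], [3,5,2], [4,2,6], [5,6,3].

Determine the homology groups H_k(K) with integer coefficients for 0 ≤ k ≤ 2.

H_0 = Z,  H_1 = Z,  H_2 = 0.

Take the total order 1 < 2 < 3 < 4 < 5 < 6 on the vertex set. Then K (dimension 2) consists of the simplices:

  0-simplices (6): [1], [2], [3], [4], [5], [6]
  1-simplices (12): [1,2], [1,3], [1,6], [2,3], [2,4], [2,5], [2,6], [3,5], [3,6], [4,5], [4,6], [5,6]
  2-simplices (6): [1,2,6], [1,3,6], [2,3,5], [2,4,5], [2,4,6], [3,5,6]

giving chain groups C_0 ≅ Z^6, C_1 ≅ Z^12, C_2 ≅ Z^6.

The boundary map ∂_1: C_1 → C_0 is given by ∂[p,q] = [q] − [p].
As a 6×12 matrix over Z this has rank 5, with invariant factors (1,1,1,1,1).

∂_2: C_2 → C_1 maps a triangle to the signed sum of its edges. For instance
  ∂[2,4,6] = [4,6] − [2,6] + [2,4],
  ∂[2,4,5] = [4,5] − [2,5] + [2,4].
The resulting 12×6 matrix has rank 6, and its Smith normal form has invariant factors (1,1,1,1,1,1).

From H_k ≅ ker(∂_k) / im(∂_{k+1}) we obtain:

  H_0: rank C_0 − rank ∂_1 = 6 − 5 = 1, and the invariant factors of ∂_1 are all 1, so H_0 = Z.
  H_1: rank ker ∂_1 − rank ∂_2 = (12 − 5) − 6 = 1, and the invariant factors of ∂_2 are all 1, so H_1 = Z.
  H_2: rank ker ∂_2 − rank ∂_3 = (6 − 6) − 0 = 0, and there is no ∂_3, so H_2 = 0.

As a check, the Euler characteristic is 6 − 12 + 6 = 0, which agrees with 1 − 1 + 0 = 0.
(K is a triangulation of the cylinder S^1 x I.)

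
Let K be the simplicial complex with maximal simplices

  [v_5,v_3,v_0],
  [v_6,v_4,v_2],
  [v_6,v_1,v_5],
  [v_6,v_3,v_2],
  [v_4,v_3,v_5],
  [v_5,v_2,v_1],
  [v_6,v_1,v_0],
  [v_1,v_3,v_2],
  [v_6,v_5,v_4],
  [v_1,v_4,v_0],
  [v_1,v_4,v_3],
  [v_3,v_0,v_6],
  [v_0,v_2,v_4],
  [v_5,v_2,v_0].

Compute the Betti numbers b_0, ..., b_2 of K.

b_0 = 1, b_1 = 2, b_2 = 1.

We work with the vertex ordering v_0 < v_1 < v_2 < v_3 < v_4 < v_5 < v_6. The simplices of K, each written with vertices in increasing order, are:

  0-simplices (7): [v_0], [v_1], [v_2], [v_3], [v_4], [v_5], [v_6]
  1-simplices (21): (21 of them)
  2-simplices (14): (14 of them)

so the chain groups are C_0 ≅ Z^7, C_1 ≅ Z^21, C_2 ≅ Z^14.

The boundary map ∂_1: C_1 → C_0 sends each edge [p,q] (with p < q) to q − p. For instance
  ∂[v_3,v_6] = [v_6] − [v_3].
This gives a 7×21 integer matrix of rank 6; reducing to Smith normal form yields diagonal entries (1,1,1,1,1,1).

∂_2: C_2 → C_1 maps a triangle to the signed sum of its edges. For instance
  ∂[v_1,v_2,v_3] = [v_2,v_3] − [v_1,v_3] + [v_1,v_2],
  ∂[v_1,v_5,v_6] = [v_5,v_6] − [v_1,v_6] + [v_1,v_5].
This gives a 21×14 integer matrix of rank 13; reducing to Smith normal form yields diagonal entries (1,1,1,1,1,1,1,1,1,1,1,1,1).

Reading off H_k = ker ∂_k / im ∂_{k+1}:

  H_0: rank C_0 − rank ∂_1 = 7 − 6 = 1, and the invariant factors of ∂_1 are all 1, so H_0 = Z.
  H_1: rank ker ∂_1 − rank ∂_2 = (21 − 6) − 13 = 2, and the invariant factors of ∂_2 are all 1, so H_1 = Z^2.
  H_2: rank ker ∂_2 − rank ∂_3 = (14 − 13) − 0 = 1, and there is no ∂_3, so H_2 = Z.

Hence the Betti numbers are b_0 = 1, b_1 = 2, b_2 = 1.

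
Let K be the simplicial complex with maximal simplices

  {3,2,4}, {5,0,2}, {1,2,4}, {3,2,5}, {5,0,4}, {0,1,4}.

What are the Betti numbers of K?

b_0 = 1, b_1 = 1, b_2 = 0.

Order the vertices as 0 < 1 < 2 < 3 < 4 < 5. Listing each simplex with vertices in this order, K has dimension 2 with simplices:

  0-simplices (6): [0], [1], [2], [3], [4], [5]
  1-simplices (12): [0,1], [0,2], [0,4], [0,5], [1,2], [1,4], [2,3], [2,4], [2,5], [3,4], [3,5], [4,5]
  2-simplices (6): [0,1,4], [0,2,5], [0,4,5], [1,2,4], [2,3,4], [2,3,5]

giving chain groups C_0 ≅ Z^6, C_1 ≅ Z^12, C_2 ≅ Z^6.

∂_1: C_1 → C_0 sends each edge [p,q] (with p < q) to q − p.
As a 6×12 matrix over Z this has rank 5, with invariant factors (1,1,1,1,1).

The boundary map ∂_2: C_2 → C_1 acts by ∂[p,q,r] = [q,r] − [p,r] + [p,q]. For instance
  ∂[2,3,4] = [3,4] − [2,4] + [2,3],
  ∂[0,1,4] = [1,4] − [0,4] + [0,1].
This gives a 12×6 integer matrix of rank 6; reducing to Smith normal form yields diagonal entries (1,1,1,1,1,1).

Computing H_k = (kernel of ∂_k) / (image of ∂_{k+1}):

  H_0: rank C_0 − rank ∂_1 = 6 − 5 = 1, and the invariant factors of ∂_1 are all 1, so H_0 = Z.
  H_1: rank ker ∂_1 − rank ∂_2 = (12 − 5) − 6 = 1, and the invariant factors of ∂_2 are all 1, so H_1 = Z.
  H_2: rank ker ∂_2 − rank ∂_3 = (6 − 6) − 0 = 0, and there is no ∂_3, so H_2 = 0.

Hence the Betti numbers are b_0 = 1, b_1 = 1, b_2 = 0.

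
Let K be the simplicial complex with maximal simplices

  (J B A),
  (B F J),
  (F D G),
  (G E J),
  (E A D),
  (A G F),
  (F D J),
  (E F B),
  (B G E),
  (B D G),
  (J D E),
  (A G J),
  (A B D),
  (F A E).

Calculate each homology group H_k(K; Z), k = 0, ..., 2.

Order the vertices as A < B < D < E < F < G < J. Listing each simplex with vertices in this order, K has dimension 2 with simplices:

  0-simplices (7): A, B, D, E, F, G, J
  1-simplices (21): AB, AD, AE, AF, AG, AJ, BD, BE, BF, BG, BJ, DE, DF, DG, DJ, EF, EG, EJ, FG, FJ, GJ
  2-simplices (14): ABD, ABJ, ADE, AEF, AFG, AGJ, BDG, BEF, BEG, BFJ, DEJ, DFG, DFJ, EGJ

so the chain groups are C_0 ≅ Z^7, C_1 ≅ Z^21, C_2 ≅ Z^14.

∂_1: C_1 → C_0 is given by ∂[p,q] = [q] − [p].
The resulting 7×21 matrix has rank 6, and its Smith normal form has invariant factors (1,1,1,1,1,1).

The boundary map ∂_2: C_2 → C_1 sends each 2-simplex [p,q,r] to [q,r] − [p,r] + [p,q]. For instance
  ∂ADE = DE − AE + AD,
  ∂DFG = FG − DG + DF.
The resulting 21×14 matrix has rank 13, and its Smith normal form has invariant factors (1,1,1,1,1,1,1,1,1,1,1,1,1).

From H_k ≅ ker(∂_k) / im(∂_{k+1}) we obtain:

  H_0: rank C_0 − rank ∂_1 = 7 − 6 = 1, and the invariant factors of ∂_1 are all 1, so H_0 = Z.
  H_1: rank ker ∂_1 − rank ∂_2 = (21 − 6) − 13 = 2, and the invariant factors of ∂_2 are all 1, so H_1 = Z^2.
  H_2: rank ker ∂_2 − rank ∂_3 = (14 − 13) − 0 = 1, and there is no ∂_3, so H_2 = Z.

As a check, the Euler characteristic is 7 − 21 + 14 = 0, which agrees with 1 − 2 + 1 = 0.

H_0 = Z,  H_1 = Z^2,  H_2 = Z.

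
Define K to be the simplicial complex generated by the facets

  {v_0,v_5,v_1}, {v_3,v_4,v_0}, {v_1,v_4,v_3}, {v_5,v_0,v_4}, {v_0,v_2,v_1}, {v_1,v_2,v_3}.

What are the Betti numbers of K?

b_0 = 1, b_1 = 1, b_2 = 0.

Order the vertices as v_0 < v_1 < v_2 < v_3 < v_4 < v_5. Listing each simplex with vertices in this order, K has dimension 2 with simplices:

  0-simplices (6): [v_0], [v_1], [v_2], [v_3], [v_4], [v_5]
  1-simplices (12): [v_0,v_1], [v_0,v_2], [v_0,v_3], [v_0,v_4], [v_0,v_5], [v_1,v_2], [v_1,v_3], [v_1,v_4], [v_1,v_5], [v_2,v_3], [v_3,v_4], [v_4,v_5]
  2-simplices (6): [v_0,v_1,v_2], [v_0,v_1,v_5], [v_0,v_3,v_4], [v_0,v_4,v_5], [v_1,v_2,v_3], [v_1,v_3,v_4]

so the chain groups are C_0 ≅ Z^6, C_1 ≅ Z^12, C_2 ≅ Z^6.

The boundary map ∂_1: C_1 → C_0 maps an edge to its endpoints' difference, ∂[p,q] = q − p. For instance
  ∂[v_0,v_2] = [v_2] − [v_0].
This gives a 6×12 integer matrix of rank 5; reducing to Smith normal form yields diagonal entries (1,1,1,1,1).

The boundary map ∂_2: C_2 → C_1 sends each 2-simplex [p,q,r] to [q,r] − [p,r] + [p,q]. For instance
  ∂[v_0,v_1,v_2] = [v_1,v_2] − [v_0,v_2] + [v_0,v_1],
  ∂[v_1,v_3,v_4] = [v_3,v_4] − [v_1,v_4] + [v_1,v_3].
This gives a 12×6 integer matrix of rank 6; reducing to Smith normal form yields diagonal entries (1,1,1,1,1,1).

Computing H_k = (kernel of ∂_k) / (image of ∂_{k+1}):

  H_0: rank C_0 − rank ∂_1 = 6 − 5 = 1, and the invariant factors of ∂_1 are all 1, so H_0 = Z.
  H_1: rank ker ∂_1 − rank ∂_2 = (12 − 5) − 6 = 1, and the invariant factors of ∂_2 are all 1, so H_1 = Z.
  H_2: rank ker ∂_2 − rank ∂_3 = (6 − 6) − 0 = 0, and there is no ∂_3, so H_2 = 0.

As a check, the Euler characteristic is 6 − 12 + 6 = 0, which agrees with 1 − 1 + 0 = 0.

Hence the Betti numbers are b_0 = 1, b_1 = 1, b_2 = 0.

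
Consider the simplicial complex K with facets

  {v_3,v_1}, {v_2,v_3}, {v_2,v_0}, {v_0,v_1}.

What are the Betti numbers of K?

Fix the vertex order v_0 < v_1 < v_2 < v_3 and write every simplex with vertices in increasing order. Then dim K = 1 and the simplices of K are:

  0-simplices (4): [v_0], [v_1], [v_2], [v_3]
  1-simplices (4): [v_0,v_1], [v_0,v_2], [v_1,v_3], [v_2,v_3]

Hence C_0 ≅ Z^4, C_1 ≅ Z^4.

The boundary map ∂_1: C_1 → C_0 maps an edge to its endpoints' difference, ∂[p,q] = q − p. For instance
  ∂[v_1,v_3] = [v_3] − [v_1].
As a 4×4 matrix over Z this has rank 3, with invariant factors (1,1,1).

Computing H_k = (kernel of ∂_k) / (image of ∂_{k+1}):

  H_0: rank C_0 − rank ∂_1 = 4 − 3 = 1, and the invariant factors of ∂_1 are all 1, so H_0 = Z.
  H_1: rank ker ∂_1 − rank ∂_2 = (4 − 3) − 0 = 1, and there is no ∂_2, so H_1 = Z.

As a check, the Euler characteristic is 4 − 4 = 0, which agrees with 1 − 1 = 0.

Hence the Betti numbers are b_0 = 1, b_1 = 1.

b_0 = 1, b_1 = 1.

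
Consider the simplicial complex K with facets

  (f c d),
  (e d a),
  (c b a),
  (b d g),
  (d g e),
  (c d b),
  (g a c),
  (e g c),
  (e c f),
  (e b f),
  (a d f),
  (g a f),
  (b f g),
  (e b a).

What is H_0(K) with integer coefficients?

K has 7 vertices, 21 edges, 14 triangles.
rank ∂_0 = 0, rank ∂_1 = 6 ⇒ b_0 = 7 − 0 − 6 = 1; all invariant factors of ∂_1 are 1 so no torsion. So H_0 ≅ Z.

H_0 = Z.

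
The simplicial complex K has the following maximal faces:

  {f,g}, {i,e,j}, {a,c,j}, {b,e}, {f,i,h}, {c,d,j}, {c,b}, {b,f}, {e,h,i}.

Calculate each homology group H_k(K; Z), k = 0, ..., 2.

H_0 ≅ Z,  H_1 ≅ Z^2,  H_2 = 0.

Take the total order a < b < c < d < e < f < g < h < i < j on the vertex set. Then K (dimension 2) consists of the simplices:

  0-simplices (10): a, b, c, d, e, f, g, h, i, j
  1-simplices (16): ac, aj, bc, be, bf, cd, cj, dj, eh, ei, ej, fg, fh, fi, hi, ij
  2-simplices (5): acj, cdj, ehi, eij, fhi

so the chain groups are C_0 ≅ Z^10, C_1 ≅ Z^16, C_2 ≅ Z^5.

The boundary map ∂_1: C_1 → C_0 maps an edge to its endpoints' difference, ∂[p,q] = q − p. For instance
  ∂ij = j − i.
The resulting 10×16 matrix has rank 9, and its Smith normal form has invariant factors (1,1,1,1,1,1,1,1,1).

Boundary ∂_2: C_2 → C_1 maps a triangle to the signed sum of its edges. For instance
  ∂ehi = hi − ei + eh,
  ∂acj = cj − aj + ac.
The 16×5 boundary matrix has rank 5 and Smith normal form diag(1,1,1,1,1).

Reading off H_k = ker ∂_k / im ∂_{k+1}:

  H_0: rank C_0 − rank ∂_1 = 10 − 9 = 1, and the invariant factors of ∂_1 are all 1, so H_0 = Z.
  H_1: rank ker ∂_1 − rank ∂_2 = (16 − 9) − 5 = 2, and the invariant factors of ∂_2 are all 1, so H_1 = Z^2.
  H_2: rank ker ∂_2 − rank ∂_3 = (5 − 5) − 0 = 0, and there is no ∂_3, so H_2 = 0.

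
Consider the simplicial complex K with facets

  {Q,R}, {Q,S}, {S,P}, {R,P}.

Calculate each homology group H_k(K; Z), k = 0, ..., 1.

We work with the vertex ordering P < Q < R < S. The simplices of K, each written with vertices in increasing order, are:

  0-simplices (4): P, Q, R, S
  1-simplices (4): PR, PS, QR, QS

Hence C_0 ≅ Z^4, C_1 ≅ Z^4.

The boundary map ∂_1: C_1 → C_0 maps an edge to its endpoints' difference, ∂[p,q] = q − p. For instance
  ∂QR = R − Q.
This gives a 4×4 integer matrix of rank 3; reducing to Smith normal form yields diagonal entries (1,1,1).

Now H_k = ker ∂_k / im ∂_{k+1}, so:

  H_0: rank C_0 − rank ∂_1 = 4 − 3 = 1, and the invariant factors of ∂_1 are all 1, so H_0 = Z.
  H_1: rank ker ∂_1 − rank ∂_2 = (4 − 3) − 0 = 1, and there is no ∂_2, so H_1 = Z.

H_0 ≅ Z,  H_1 ≅ Z.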